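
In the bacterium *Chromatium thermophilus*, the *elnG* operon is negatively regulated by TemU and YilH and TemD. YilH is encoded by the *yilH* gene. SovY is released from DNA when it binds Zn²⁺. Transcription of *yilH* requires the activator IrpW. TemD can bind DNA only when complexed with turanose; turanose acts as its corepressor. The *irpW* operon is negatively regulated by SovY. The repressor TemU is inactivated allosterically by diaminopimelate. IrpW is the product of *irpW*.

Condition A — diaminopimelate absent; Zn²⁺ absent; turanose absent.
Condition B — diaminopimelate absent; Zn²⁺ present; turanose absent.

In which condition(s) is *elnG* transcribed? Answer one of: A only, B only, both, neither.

neither

Condition A:
Diaminopimelate is absent, so TemU is active.
Zn²⁺ is absent, so SovY is active.
With repressor SovY bound, *irpW* is not transcribed.
So IrpW is not produced.
Required activator IrpW is absent, so *yilH* is not transcribed.
So YilH is not produced.
Turanose is absent, so TemD is inactive.
With repressor TemU bound, *elnG* is not transcribed.
→ *elnG* is OFF in A.
Condition B:
Diaminopimelate is absent, so TemU is active.
Zn²⁺ is present, so SovY is inactive.
With no repressor bound, *irpW* is transcribed.
So IrpW is produced and active.
No repressor is bound and IrpW is active, so *yilH* is transcribed.
So YilH is produced and active.
Turanose is absent, so TemD is inactive.
With repressor TemU bound, *elnG* is not transcribed.
→ *elnG* is OFF in B.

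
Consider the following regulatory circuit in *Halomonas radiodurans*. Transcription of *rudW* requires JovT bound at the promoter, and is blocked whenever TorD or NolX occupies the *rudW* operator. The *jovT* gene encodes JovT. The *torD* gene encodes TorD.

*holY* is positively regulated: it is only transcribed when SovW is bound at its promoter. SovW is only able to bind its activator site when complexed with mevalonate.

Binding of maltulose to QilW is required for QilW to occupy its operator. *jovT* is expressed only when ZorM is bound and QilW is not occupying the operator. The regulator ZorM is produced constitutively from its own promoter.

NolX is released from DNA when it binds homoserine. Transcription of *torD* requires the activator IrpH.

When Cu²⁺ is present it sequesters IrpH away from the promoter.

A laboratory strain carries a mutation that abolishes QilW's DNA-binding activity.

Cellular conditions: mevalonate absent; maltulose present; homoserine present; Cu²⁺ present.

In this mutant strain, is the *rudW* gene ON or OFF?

ON

Cu²⁺ is present, so IrpH is inactive.
Required activator IrpH is absent, so *torD* is not transcribed.
So TorD is not produced.
Homoserine is present, so NolX is inactive.
ZorM is produced constitutively and is active.
QilW is non-functional in this strain, so it has no effect.
No repressor is bound and ZorM is active, so *jovT* is transcribed.
So JovT is produced and active.
No repressor is bound and JovT is active, so *rudW* is transcribed.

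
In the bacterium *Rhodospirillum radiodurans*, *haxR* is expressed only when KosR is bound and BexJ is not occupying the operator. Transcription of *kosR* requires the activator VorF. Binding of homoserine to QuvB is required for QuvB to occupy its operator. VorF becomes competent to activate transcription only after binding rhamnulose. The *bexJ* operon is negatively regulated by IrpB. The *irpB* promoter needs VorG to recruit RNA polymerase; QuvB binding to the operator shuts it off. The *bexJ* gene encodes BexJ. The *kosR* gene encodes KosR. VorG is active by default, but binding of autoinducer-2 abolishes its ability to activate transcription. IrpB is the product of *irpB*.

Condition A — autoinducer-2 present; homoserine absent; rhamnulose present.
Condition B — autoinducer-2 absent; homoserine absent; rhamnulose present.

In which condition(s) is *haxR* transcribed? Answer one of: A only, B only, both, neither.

Condition A:
Autoinducer-2 is present, so VorG is inactive.
Homoserine is absent, so QuvB is inactive.
Required activator VorG is absent, so *irpB* is not transcribed.
So IrpB is not produced.
With no repressor bound, *bexJ* is transcribed.
So BexJ is produced and active.
Rhamnulose is present, so VorF is active.
No repressor is bound and VorF is active, so *kosR* is transcribed.
So KosR is produced and active.
With repressor BexJ bound, *haxR* is not transcribed.
→ *haxR* is OFF in A.
Condition B:
Autoinducer-2 is absent, so VorG is active.
Homoserine is absent, so QuvB is inactive.
No repressor is bound and VorG is active, so *irpB* is transcribed.
So IrpB is produced and active.
With repressor IrpB bound, *bexJ* is not transcribed.
So BexJ is not produced.
Rhamnulose is present, so VorF is active.
No repressor is bound and VorF is active, so *kosR* is transcribed.
So KosR is produced and active.
No repressor is bound and KosR is active, so *haxR* is transcribed.
→ *haxR* is ON in B.

B only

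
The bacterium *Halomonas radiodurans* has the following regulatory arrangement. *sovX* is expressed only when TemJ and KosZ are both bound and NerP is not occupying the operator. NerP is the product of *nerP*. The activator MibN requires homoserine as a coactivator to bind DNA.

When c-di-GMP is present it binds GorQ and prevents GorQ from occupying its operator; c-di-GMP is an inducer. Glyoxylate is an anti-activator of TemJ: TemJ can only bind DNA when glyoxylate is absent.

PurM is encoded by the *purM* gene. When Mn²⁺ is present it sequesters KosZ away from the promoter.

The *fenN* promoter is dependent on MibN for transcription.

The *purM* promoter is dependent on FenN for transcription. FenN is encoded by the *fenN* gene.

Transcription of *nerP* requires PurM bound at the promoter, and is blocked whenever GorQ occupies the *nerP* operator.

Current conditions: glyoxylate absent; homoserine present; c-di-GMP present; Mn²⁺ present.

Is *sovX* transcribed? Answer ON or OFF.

OFF

Homoserine is present, so MibN is active.
No repressor is bound and MibN is active, so *fenN* is transcribed.
So FenN is produced and active.
No repressor is bound and FenN is active, so *purM* is transcribed.
So PurM is produced and active.
c-di-GMP is present, so GorQ is inactive.
No repressor is bound and PurM is active, so *nerP* is transcribed.
So NerP is produced and active.
Glyoxylate is absent, so TemJ is active.
Mn²⁺ is present, so KosZ is inactive.
With repressor NerP bound, *sovX* is not transcribed.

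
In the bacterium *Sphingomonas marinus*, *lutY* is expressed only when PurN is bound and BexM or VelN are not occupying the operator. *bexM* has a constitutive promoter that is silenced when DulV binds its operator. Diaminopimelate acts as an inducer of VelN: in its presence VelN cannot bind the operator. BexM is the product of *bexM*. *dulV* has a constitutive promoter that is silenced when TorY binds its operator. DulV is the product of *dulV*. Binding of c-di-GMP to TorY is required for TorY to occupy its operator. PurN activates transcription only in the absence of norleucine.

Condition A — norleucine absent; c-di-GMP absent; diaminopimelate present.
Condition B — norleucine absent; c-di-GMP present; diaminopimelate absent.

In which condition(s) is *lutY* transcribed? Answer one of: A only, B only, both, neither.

Condition A:
Norleucine is absent, so PurN is active.
c-di-GMP is absent, so TorY is inactive.
With no repressor bound, *dulV* is transcribed.
So DulV is produced and active.
With repressor DulV bound, *bexM* is not transcribed.
So BexM is not produced.
Diaminopimelate is present, so VelN is inactive.
No repressor is bound and PurN is active, so *lutY* is transcribed.
→ *lutY* is ON in A.
Condition B:
Norleucine is absent, so PurN is active.
c-di-GMP is present, so TorY is active.
With repressor TorY bound, *dulV* is not transcribed.
So DulV is not produced.
With no repressor bound, *bexM* is transcribed.
So BexM is produced and active.
Diaminopimelate is absent, so VelN is active.
With repressor BexM bound, *lutY* is not transcribed.
→ *lutY* is OFF in B.

A only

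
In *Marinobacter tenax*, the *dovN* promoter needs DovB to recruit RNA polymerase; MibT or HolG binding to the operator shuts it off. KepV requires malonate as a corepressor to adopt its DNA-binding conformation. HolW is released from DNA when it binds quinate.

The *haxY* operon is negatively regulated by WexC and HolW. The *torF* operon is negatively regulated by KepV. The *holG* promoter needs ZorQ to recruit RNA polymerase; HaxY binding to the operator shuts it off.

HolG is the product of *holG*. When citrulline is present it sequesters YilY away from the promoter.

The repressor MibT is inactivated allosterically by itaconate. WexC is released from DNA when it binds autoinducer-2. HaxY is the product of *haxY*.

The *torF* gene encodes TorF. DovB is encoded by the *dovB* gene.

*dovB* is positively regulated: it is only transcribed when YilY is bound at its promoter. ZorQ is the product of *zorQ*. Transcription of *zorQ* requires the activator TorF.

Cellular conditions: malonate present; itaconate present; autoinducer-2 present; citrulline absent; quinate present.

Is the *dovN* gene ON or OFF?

Citrulline is absent, so YilY is active.
No repressor is bound and YilY is active, so *dovB* is transcribed.
So DovB is produced and active.
Itaconate is present, so MibT is inactive.
Malonate is present, so KepV is active.
With repressor KepV bound, *torF* is not transcribed.
So TorF is not produced.
Required activator TorF is absent, so *zorQ* is not transcribed.
So ZorQ is not produced.
Autoinducer-2 is present, so WexC is inactive.
Quinate is present, so HolW is inactive.
With no repressor bound, *haxY* is transcribed.
So HaxY is produced and active.
With repressor HaxY bound, *holG* is not transcribed.
So HolG is not produced.
No repressor is bound and DovB is active, so *dovN* is transcribed.

ON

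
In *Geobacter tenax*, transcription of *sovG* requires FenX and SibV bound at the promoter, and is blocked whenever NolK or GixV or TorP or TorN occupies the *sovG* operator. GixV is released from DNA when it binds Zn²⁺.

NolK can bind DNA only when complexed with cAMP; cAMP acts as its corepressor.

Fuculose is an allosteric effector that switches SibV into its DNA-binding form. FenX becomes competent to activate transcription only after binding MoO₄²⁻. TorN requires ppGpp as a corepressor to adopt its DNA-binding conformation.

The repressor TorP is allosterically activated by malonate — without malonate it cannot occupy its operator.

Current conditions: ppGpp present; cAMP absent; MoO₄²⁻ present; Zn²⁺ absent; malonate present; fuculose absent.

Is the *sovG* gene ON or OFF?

MoO₄²⁻ is present, so FenX is active.
cAMP is absent, so NolK is inactive.
Zn²⁺ is absent, so GixV is active.
Malonate is present, so TorP is active.
ppGpp is present, so TorN is active.
Fuculose is absent, so SibV is inactive.
With repressor GixV bound, *sovG* is not transcribed.

OFF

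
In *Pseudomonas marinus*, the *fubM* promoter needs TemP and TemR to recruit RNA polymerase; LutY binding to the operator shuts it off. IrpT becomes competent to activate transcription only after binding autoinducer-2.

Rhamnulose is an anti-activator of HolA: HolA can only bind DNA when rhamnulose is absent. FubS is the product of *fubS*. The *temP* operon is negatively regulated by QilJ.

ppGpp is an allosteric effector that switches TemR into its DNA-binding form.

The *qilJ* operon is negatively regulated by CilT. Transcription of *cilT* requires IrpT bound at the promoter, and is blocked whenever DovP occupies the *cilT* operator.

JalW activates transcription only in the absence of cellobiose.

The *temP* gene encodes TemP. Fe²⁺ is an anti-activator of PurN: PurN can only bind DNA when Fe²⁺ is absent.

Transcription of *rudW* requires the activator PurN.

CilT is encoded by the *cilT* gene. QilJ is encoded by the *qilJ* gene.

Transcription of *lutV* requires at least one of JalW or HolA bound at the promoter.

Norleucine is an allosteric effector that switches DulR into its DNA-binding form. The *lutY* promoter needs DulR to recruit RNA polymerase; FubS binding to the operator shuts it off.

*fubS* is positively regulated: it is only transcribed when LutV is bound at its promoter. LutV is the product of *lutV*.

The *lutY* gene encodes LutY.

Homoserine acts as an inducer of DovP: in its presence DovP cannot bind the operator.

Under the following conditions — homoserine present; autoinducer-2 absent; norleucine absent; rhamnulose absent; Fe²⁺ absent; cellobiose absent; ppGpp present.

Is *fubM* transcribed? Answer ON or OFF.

OFF

Autoinducer-2 is absent, so IrpT is inactive.
Homoserine is present, so DovP is inactive.
Required activator IrpT is absent, so *cilT* is not transcribed.
So CilT is not produced.
With no repressor bound, *qilJ* is transcribed.
So QilJ is produced and active.
With repressor QilJ bound, *temP* is not transcribed.
So TemP is not produced.
Norleucine is absent, so DulR is inactive.
Cellobiose is absent, so JalW is active.
Rhamnulose is absent, so HolA is active.
Activator JalW is present, so *lutV* is transcribed.
So LutV is produced and active.
No repressor is bound and LutV is active, so *fubS* is transcribed.
So FubS is produced and active.
With repressor FubS bound, *lutY* is not transcribed.
So LutY is not produced.
ppGpp is present, so TemR is active.
Required activator TemP is absent, so *fubM* is not transcribed.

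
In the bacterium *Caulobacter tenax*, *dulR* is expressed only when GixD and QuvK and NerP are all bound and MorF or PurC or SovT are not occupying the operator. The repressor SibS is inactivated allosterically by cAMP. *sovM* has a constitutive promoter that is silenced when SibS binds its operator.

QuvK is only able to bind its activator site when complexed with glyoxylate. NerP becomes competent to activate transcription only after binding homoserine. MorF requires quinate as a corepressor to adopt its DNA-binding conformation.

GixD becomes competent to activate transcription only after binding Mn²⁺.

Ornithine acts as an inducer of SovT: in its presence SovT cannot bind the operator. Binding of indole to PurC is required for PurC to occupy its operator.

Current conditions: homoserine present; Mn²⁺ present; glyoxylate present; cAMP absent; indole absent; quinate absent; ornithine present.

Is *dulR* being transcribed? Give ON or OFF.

Quinate is absent, so MorF is inactive.
Mn²⁺ is present, so GixD is active.
Glyoxylate is present, so QuvK is active.
Indole is absent, so PurC is inactive.
Ornithine is present, so SovT is inactive.
Homoserine is present, so NerP is active.
No repressor is bound and GixD and QuvK and NerP are active, so *dulR* is transcribed.

ON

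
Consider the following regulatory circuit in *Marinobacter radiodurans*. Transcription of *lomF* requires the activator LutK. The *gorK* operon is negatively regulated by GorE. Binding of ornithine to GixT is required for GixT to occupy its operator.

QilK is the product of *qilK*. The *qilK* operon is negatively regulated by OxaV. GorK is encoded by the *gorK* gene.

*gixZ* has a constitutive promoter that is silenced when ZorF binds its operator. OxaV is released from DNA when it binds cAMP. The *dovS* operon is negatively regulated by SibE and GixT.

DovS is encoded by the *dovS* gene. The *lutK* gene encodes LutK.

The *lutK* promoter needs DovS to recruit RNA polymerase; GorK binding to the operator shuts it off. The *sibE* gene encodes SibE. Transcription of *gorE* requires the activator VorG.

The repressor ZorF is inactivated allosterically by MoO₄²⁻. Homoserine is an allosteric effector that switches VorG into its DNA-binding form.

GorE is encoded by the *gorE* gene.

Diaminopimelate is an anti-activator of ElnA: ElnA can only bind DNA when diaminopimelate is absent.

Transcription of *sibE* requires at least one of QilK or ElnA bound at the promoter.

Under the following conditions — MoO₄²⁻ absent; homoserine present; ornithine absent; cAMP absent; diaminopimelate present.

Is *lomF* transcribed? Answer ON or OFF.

cAMP is absent, so OxaV is active.
With repressor OxaV bound, *qilK* is not transcribed.
So QilK is not produced.
Diaminopimelate is present, so ElnA is inactive.
No activator is available at the *sibE* promoter, so *sibE* is not transcribed.
So SibE is not produced.
Ornithine is absent, so GixT is inactive.
With no repressor bound, *dovS* is transcribed.
So DovS is produced and active.
Homoserine is present, so VorG is active.
No repressor is bound and VorG is active, so *gorE* is transcribed.
So GorE is produced and active.
With repressor GorE bound, *gorK* is not transcribed.
So GorK is not produced.
No repressor is bound and DovS is active, so *lutK* is transcribed.
So LutK is produced and active.
No repressor is bound and LutK is active, so *lomF* is transcribed.

ON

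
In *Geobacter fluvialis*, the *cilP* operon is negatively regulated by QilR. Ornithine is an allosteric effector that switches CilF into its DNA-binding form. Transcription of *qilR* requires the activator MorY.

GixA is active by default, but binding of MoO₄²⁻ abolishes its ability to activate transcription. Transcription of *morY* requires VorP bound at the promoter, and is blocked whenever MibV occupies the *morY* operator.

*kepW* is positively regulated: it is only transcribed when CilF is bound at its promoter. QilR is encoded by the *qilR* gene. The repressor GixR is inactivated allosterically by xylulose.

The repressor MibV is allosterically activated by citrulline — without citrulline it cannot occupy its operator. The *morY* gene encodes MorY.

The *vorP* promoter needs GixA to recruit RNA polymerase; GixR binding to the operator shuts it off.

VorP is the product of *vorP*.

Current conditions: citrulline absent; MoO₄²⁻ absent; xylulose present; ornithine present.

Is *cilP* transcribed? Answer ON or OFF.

OFF

MoO₄²⁻ is absent, so GixA is active.
Xylulose is present, so GixR is inactive.
No repressor is bound and GixA is active, so *vorP* is transcribed.
So VorP is produced and active.
Citrulline is absent, so MibV is inactive.
No repressor is bound and VorP is active, so *morY* is transcribed.
So MorY is produced and active.
No repressor is bound and MorY is active, so *qilR* is transcribed.
So QilR is produced and active.
With repressor QilR bound, *cilP* is not transcribed.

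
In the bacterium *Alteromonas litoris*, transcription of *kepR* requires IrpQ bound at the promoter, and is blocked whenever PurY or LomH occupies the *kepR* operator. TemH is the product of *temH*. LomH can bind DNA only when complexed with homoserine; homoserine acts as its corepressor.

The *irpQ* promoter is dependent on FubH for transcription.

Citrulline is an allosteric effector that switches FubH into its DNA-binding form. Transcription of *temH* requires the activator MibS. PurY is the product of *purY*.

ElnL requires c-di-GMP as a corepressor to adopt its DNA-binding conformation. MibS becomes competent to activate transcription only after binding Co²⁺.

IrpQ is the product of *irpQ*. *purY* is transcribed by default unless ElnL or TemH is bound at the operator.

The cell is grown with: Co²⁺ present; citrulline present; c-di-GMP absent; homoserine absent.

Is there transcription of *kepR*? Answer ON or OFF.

c-di-GMP is absent, so ElnL is inactive.
Co²⁺ is present, so MibS is active.
No repressor is bound and MibS is active, so *temH* is transcribed.
So TemH is produced and active.
With repressor TemH bound, *purY* is not transcribed.
So PurY is not produced.
Citrulline is present, so FubH is active.
No repressor is bound and FubH is active, so *irpQ* is transcribed.
So IrpQ is produced and active.
Homoserine is absent, so LomH is inactive.
No repressor is bound and IrpQ is active, so *kepR* is transcribed.

ON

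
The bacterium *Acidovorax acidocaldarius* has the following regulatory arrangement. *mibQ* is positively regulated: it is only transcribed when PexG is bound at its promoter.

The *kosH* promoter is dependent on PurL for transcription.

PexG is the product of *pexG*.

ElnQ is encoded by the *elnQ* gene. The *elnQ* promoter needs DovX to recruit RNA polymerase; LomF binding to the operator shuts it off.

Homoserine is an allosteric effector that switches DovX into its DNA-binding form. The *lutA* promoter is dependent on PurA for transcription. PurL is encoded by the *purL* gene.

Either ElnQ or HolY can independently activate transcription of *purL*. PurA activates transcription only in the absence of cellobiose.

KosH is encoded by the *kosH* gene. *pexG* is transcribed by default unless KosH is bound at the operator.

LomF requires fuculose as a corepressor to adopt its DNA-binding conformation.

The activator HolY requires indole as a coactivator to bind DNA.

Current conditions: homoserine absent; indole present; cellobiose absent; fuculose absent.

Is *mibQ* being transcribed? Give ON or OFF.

OFF

Homoserine is absent, so DovX is inactive.
Fuculose is absent, so LomF is inactive.
Required activator DovX is absent, so *elnQ* is not transcribed.
So ElnQ is not produced.
Indole is present, so HolY is active.
Activator HolY is present, so *purL* is transcribed.
So PurL is produced and active.
No repressor is bound and PurL is active, so *kosH* is transcribed.
So KosH is produced and active.
With repressor KosH bound, *pexG* is not transcribed.
So PexG is not produced.
Required activator PexG is absent, so *mibQ* is not transcribed.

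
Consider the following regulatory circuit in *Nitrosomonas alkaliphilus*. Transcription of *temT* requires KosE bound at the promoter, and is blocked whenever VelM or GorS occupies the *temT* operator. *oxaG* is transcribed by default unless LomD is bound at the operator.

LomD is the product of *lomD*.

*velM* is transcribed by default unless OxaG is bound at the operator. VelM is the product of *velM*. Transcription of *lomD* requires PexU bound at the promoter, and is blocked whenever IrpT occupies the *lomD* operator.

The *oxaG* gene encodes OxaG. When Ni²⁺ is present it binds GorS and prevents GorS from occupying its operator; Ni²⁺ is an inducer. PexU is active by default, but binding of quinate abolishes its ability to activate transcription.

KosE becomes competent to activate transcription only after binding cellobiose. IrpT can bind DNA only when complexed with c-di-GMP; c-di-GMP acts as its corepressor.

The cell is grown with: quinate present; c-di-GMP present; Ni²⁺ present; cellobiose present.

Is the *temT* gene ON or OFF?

ON

c-di-GMP is present, so IrpT is active.
Quinate is present, so PexU is inactive.
With repressor IrpT bound, *lomD* is not transcribed.
So LomD is not produced.
With no repressor bound, *oxaG* is transcribed.
So OxaG is produced and active.
With repressor OxaG bound, *velM* is not transcribed.
So VelM is not produced.
Ni²⁺ is present, so GorS is inactive.
Cellobiose is present, so KosE is active.
No repressor is bound and KosE is active, so *temT* is transcribed.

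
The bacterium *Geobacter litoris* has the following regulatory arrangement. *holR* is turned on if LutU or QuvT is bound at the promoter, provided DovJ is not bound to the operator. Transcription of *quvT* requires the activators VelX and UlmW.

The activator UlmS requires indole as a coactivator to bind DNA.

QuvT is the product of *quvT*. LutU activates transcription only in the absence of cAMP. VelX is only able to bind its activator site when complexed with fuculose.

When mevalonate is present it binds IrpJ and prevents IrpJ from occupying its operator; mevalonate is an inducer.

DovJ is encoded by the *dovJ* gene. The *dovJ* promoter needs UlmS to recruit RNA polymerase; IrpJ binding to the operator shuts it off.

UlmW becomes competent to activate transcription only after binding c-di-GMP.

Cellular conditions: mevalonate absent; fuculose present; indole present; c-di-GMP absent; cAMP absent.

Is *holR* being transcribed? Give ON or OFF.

cAMP is absent, so LutU is active.
Fuculose is present, so VelX is active.
c-di-GMP is absent, so UlmW is inactive.
Required activator UlmW is absent, so *quvT* is not transcribed.
So QuvT is not produced.
Indole is present, so UlmS is active.
Mevalonate is absent, so IrpJ is active.
With repressor IrpJ bound, *dovJ* is not transcribed.
So DovJ is not produced.
Activator LutU is present, so *holR* is transcribed.

ON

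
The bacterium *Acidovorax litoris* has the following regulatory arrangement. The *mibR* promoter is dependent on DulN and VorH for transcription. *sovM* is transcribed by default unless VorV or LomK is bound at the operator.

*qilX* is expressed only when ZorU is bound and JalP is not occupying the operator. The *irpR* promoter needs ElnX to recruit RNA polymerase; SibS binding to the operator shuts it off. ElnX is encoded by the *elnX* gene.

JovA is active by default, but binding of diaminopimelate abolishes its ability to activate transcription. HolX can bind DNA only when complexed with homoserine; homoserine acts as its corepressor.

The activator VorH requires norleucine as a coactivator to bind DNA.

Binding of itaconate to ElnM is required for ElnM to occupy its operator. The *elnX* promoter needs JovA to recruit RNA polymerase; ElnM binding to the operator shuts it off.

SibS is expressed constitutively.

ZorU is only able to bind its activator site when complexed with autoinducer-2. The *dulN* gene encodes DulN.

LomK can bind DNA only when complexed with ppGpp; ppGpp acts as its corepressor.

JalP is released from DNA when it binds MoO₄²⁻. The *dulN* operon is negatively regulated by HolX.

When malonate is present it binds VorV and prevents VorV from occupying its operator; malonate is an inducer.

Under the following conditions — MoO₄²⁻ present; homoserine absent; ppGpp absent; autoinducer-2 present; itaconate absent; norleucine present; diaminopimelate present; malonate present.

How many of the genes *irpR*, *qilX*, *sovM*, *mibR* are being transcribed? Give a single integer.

3

Diaminopimelate is present, so JovA is inactive.
Itaconate is absent, so ElnM is inactive.
Required activator JovA is absent, so *elnX* is not transcribed.
So ElnX is not produced.
SibS is produced constitutively and is active.
With repressor SibS bound, *irpR* is not transcribed.
→ *irpR* is OFF.
MoO₄²⁻ is present, so JalP is inactive.
Autoinducer-2 is present, so ZorU is active.
No repressor is bound and ZorU is active, so *qilX* is transcribed.
→ *qilX* is ON.
Malonate is present, so VorV is inactive.
ppGpp is absent, so LomK is inactive.
With no repressor bound, *sovM* is transcribed.
→ *sovM* is ON.
Homoserine is absent, so HolX is inactive.
With no repressor bound, *dulN* is transcribed.
So DulN is produced and active.
Norleucine is present, so VorH is active.
No repressor is bound and DulN and VorH are active, so *mibR* is transcribed.
→ *mibR* is ON.
3 of the 4 genes are transcribed.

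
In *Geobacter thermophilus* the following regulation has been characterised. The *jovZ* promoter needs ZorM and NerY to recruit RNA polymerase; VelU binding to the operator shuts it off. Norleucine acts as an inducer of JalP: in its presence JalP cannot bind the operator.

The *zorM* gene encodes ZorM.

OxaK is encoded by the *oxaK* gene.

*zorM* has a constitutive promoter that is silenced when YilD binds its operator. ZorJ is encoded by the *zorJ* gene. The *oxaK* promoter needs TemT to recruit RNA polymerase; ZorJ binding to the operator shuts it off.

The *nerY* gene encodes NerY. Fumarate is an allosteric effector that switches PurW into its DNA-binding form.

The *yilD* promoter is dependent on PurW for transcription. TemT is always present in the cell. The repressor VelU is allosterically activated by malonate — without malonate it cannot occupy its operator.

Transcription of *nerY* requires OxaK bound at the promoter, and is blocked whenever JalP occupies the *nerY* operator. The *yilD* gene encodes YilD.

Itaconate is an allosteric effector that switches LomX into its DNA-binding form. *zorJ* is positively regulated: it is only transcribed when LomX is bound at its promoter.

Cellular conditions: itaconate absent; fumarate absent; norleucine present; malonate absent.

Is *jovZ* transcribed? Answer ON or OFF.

Malonate is absent, so VelU is inactive.
Fumarate is absent, so PurW is inactive.
Required activator PurW is absent, so *yilD* is not transcribed.
So YilD is not produced.
With no repressor bound, *zorM* is transcribed.
So ZorM is produced and active.
Itaconate is absent, so LomX is inactive.
Required activator LomX is absent, so *zorJ* is not transcribed.
So ZorJ is not produced.
TemT is produced constitutively and is active.
No repressor is bound and TemT is active, so *oxaK* is transcribed.
So OxaK is produced and active.
Norleucine is present, so JalP is inactive.
No repressor is bound and OxaK is active, so *nerY* is transcribed.
So NerY is produced and active.
No repressor is bound and ZorM and NerY are active, so *jovZ* is transcribed.

ON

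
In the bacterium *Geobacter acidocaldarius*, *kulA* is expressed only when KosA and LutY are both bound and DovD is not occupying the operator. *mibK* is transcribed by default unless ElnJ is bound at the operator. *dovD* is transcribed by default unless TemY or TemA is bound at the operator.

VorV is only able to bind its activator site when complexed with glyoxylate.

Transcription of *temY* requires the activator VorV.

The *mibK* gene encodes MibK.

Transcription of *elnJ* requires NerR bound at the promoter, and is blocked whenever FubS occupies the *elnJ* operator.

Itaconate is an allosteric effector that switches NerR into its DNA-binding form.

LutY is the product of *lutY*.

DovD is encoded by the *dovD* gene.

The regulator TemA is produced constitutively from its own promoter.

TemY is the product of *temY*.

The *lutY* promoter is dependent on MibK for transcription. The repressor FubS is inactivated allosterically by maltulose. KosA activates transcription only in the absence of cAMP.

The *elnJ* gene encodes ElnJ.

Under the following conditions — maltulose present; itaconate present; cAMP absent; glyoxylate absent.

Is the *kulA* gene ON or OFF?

cAMP is absent, so KosA is active.
Maltulose is present, so FubS is inactive.
Itaconate is present, so NerR is active.
No repressor is bound and NerR is active, so *elnJ* is transcribed.
So ElnJ is produced and active.
With repressor ElnJ bound, *mibK* is not transcribed.
So MibK is not produced.
Required activator MibK is absent, so *lutY* is not transcribed.
So LutY is not produced.
Glyoxylate is absent, so VorV is inactive.
Required activator VorV is absent, so *temY* is not transcribed.
So TemY is not produced.
TemA is produced constitutively and is active.
With repressor TemA bound, *dovD* is not transcribed.
So DovD is not produced.
Required activator LutY is absent, so *kulA* is not transcribed.

OFF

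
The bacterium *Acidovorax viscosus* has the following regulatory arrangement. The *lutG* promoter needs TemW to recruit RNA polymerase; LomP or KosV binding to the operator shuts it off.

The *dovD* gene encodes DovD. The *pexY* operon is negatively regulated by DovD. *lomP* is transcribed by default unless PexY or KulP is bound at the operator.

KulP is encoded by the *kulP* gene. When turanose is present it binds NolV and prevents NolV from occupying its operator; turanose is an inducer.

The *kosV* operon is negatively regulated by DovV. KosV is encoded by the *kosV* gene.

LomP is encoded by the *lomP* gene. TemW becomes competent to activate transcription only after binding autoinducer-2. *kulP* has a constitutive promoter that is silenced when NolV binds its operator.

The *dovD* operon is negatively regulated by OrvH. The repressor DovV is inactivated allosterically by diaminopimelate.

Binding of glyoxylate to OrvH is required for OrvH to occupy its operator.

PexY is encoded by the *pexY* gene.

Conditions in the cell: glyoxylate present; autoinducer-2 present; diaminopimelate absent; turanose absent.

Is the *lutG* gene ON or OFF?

ON

Autoinducer-2 is present, so TemW is active.
Glyoxylate is present, so OrvH is active.
With repressor OrvH bound, *dovD* is not transcribed.
So DovD is not produced.
With no repressor bound, *pexY* is transcribed.
So PexY is produced and active.
Turanose is absent, so NolV is active.
With repressor NolV bound, *kulP* is not transcribed.
So KulP is not produced.
With repressor PexY bound, *lomP* is not transcribed.
So LomP is not produced.
Diaminopimelate is absent, so DovV is active.
With repressor DovV bound, *kosV* is not transcribed.
So KosV is not produced.
No repressor is bound and TemW is active, so *lutG* is transcribed.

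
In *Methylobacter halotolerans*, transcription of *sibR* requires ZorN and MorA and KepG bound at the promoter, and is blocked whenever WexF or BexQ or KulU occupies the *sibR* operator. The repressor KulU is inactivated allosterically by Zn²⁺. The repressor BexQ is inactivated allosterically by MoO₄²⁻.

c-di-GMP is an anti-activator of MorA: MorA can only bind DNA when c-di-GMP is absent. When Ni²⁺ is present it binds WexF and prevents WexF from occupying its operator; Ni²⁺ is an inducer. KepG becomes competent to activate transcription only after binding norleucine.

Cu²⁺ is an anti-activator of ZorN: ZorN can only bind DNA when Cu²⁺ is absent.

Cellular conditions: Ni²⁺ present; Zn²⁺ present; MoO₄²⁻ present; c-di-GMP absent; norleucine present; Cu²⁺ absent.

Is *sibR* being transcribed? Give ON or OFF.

Cu²⁺ is absent, so ZorN is active.
c-di-GMP is absent, so MorA is active.
Ni²⁺ is present, so WexF is inactive.
Norleucine is present, so KepG is active.
MoO₄²⁻ is present, so BexQ is inactive.
Zn²⁺ is present, so KulU is inactive.
No repressor is bound and ZorN and MorA and KepG are active, so *sibR* is transcribed.

ON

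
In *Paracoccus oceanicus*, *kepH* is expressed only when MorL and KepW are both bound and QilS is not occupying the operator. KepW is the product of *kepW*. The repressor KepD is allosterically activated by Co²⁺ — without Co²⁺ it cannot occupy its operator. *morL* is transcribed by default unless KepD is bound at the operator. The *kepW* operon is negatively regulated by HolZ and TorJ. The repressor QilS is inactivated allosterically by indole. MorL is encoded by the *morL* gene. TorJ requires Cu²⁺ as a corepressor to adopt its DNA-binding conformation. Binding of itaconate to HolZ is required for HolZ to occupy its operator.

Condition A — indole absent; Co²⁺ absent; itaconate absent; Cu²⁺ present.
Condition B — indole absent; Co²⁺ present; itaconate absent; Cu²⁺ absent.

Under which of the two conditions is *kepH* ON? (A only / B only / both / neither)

neither

Condition A:
Indole is absent, so QilS is active.
Co²⁺ is absent, so KepD is inactive.
With no repressor bound, *morL* is transcribed.
So MorL is produced and active.
Itaconate is absent, so HolZ is inactive.
Cu²⁺ is present, so TorJ is active.
With repressor TorJ bound, *kepW* is not transcribed.
So KepW is not produced.
With repressor QilS bound, *kepH* is not transcribed.
→ *kepH* is OFF in A.
Condition B:
Indole is absent, so QilS is active.
Co²⁺ is present, so KepD is active.
With repressor KepD bound, *morL* is not transcribed.
So MorL is not produced.
Itaconate is absent, so HolZ is inactive.
Cu²⁺ is absent, so TorJ is inactive.
With no repressor bound, *kepW* is transcribed.
So KepW is produced and active.
With repressor QilS bound, *kepH* is not transcribed.
→ *kepH* is OFF in B.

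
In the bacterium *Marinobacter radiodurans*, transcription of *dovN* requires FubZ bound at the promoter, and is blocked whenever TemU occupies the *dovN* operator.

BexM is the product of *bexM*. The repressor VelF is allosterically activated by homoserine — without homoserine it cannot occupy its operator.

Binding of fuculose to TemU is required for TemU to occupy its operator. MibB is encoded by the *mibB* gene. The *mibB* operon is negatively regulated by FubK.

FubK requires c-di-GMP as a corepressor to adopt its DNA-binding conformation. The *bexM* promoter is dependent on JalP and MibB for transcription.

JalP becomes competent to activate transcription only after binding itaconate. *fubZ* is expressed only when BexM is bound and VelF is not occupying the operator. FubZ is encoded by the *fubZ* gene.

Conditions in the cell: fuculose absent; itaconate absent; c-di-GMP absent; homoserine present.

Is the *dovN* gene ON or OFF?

Homoserine is present, so VelF is active.
Itaconate is absent, so JalP is inactive.
c-di-GMP is absent, so FubK is inactive.
With no repressor bound, *mibB* is transcribed.
So MibB is produced and active.
Required activator JalP is absent, so *bexM* is not transcribed.
So BexM is not produced.
With repressor VelF bound, *fubZ* is not transcribed.
So FubZ is not produced.
Fuculose is absent, so TemU is inactive.
Required activator FubZ is absent, so *dovN* is not transcribed.

OFF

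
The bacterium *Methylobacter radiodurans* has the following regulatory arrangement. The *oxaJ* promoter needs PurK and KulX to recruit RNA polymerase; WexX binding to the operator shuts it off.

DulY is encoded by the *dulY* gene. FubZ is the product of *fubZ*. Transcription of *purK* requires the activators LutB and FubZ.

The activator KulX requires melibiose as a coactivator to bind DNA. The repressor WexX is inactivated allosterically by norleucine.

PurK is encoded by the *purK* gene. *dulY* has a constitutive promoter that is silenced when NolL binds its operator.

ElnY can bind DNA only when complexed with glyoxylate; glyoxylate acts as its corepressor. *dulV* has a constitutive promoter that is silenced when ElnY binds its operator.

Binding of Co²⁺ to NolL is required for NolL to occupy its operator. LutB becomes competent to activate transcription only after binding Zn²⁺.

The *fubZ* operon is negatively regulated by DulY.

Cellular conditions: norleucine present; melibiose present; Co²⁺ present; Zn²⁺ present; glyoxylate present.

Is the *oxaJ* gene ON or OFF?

ON

Norleucine is present, so WexX is inactive.
Zn²⁺ is present, so LutB is active.
Co²⁺ is present, so NolL is active.
With repressor NolL bound, *dulY* is not transcribed.
So DulY is not produced.
With no repressor bound, *fubZ* is transcribed.
So FubZ is produced and active.
No repressor is bound and LutB and FubZ are active, so *purK* is transcribed.
So PurK is produced and active.
Melibiose is present, so KulX is active.
No repressor is bound and PurK and KulX are active, so *oxaJ* is transcribed.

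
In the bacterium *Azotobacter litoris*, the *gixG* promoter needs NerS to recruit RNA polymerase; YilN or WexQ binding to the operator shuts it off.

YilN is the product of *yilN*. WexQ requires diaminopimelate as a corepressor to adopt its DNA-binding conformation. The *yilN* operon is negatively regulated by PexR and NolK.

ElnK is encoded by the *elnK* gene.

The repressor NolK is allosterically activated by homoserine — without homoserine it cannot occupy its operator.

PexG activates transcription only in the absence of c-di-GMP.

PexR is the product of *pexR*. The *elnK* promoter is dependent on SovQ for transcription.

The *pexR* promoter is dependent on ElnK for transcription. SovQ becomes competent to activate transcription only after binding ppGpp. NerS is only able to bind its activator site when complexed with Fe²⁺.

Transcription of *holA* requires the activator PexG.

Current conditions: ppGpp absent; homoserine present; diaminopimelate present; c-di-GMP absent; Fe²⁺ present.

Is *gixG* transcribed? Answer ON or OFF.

Fe²⁺ is present, so NerS is active.
ppGpp is absent, so SovQ is inactive.
Required activator SovQ is absent, so *elnK* is not transcribed.
So ElnK is not produced.
Required activator ElnK is absent, so *pexR* is not transcribed.
So PexR is not produced.
Homoserine is present, so NolK is active.
With repressor NolK bound, *yilN* is not transcribed.
So YilN is not produced.
Diaminopimelate is present, so WexQ is active.
With repressor WexQ bound, *gixG* is not transcribed.

OFF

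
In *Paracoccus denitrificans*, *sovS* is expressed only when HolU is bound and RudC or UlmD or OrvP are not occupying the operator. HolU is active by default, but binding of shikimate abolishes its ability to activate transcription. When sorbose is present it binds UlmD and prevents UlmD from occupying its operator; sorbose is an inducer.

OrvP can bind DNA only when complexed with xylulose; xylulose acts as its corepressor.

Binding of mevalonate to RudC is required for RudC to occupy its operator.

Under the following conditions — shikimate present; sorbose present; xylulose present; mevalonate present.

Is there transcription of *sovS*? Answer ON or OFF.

OFF

Shikimate is present, so HolU is inactive.
Mevalonate is present, so RudC is active.
Sorbose is present, so UlmD is inactive.
Xylulose is present, so OrvP is active.
With repressor RudC bound, *sovS* is not transcribed.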